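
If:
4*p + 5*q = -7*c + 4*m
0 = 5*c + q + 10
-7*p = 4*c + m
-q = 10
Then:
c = 0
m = -175/16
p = 25/16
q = -10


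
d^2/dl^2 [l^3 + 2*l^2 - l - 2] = 6*l + 4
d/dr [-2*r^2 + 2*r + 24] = 2 - 4*r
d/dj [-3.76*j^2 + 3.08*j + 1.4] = 3.08 - 7.52*j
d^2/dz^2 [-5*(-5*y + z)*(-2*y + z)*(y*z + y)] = 10*y*(7*y - 3*z - 1)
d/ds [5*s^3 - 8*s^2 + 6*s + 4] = 15*s^2 - 16*s + 6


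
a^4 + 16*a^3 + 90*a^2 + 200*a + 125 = (a + 1)*(a + 5)^3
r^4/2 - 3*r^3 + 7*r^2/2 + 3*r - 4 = (r/2 + 1/2)*(r - 4)*(r - 2)*(r - 1)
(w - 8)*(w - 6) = w^2 - 14*w + 48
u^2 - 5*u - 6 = (u - 6)*(u + 1)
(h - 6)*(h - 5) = h^2 - 11*h + 30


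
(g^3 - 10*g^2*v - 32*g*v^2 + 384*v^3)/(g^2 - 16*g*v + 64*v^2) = g + 6*v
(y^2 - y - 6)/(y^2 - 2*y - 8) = (y - 3)/(y - 4)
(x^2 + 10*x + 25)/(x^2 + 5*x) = (x + 5)/x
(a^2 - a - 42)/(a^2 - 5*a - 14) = (a + 6)/(a + 2)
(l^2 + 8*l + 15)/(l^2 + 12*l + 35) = (l + 3)/(l + 7)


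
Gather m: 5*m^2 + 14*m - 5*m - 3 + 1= 5*m^2 + 9*m - 2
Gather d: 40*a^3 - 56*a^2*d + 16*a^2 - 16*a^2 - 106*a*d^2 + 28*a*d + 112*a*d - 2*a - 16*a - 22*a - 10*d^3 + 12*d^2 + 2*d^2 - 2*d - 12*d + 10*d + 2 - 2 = 40*a^3 - 40*a - 10*d^3 + d^2*(14 - 106*a) + d*(-56*a^2 + 140*a - 4)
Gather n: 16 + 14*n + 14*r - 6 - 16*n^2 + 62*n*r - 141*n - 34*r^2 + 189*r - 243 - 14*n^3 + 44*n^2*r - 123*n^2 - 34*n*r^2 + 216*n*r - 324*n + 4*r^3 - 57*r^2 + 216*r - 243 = -14*n^3 + n^2*(44*r - 139) + n*(-34*r^2 + 278*r - 451) + 4*r^3 - 91*r^2 + 419*r - 476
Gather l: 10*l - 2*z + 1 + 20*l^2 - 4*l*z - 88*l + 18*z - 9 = 20*l^2 + l*(-4*z - 78) + 16*z - 8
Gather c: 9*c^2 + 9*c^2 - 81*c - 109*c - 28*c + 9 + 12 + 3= 18*c^2 - 218*c + 24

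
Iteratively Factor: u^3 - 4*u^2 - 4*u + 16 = (u - 4)*(u^2 - 4) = (u - 4)*(u - 2)*(u + 2)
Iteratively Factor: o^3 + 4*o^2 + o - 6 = (o + 2)*(o^2 + 2*o - 3) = (o - 1)*(o + 2)*(o + 3)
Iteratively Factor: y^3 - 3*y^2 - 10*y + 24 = (y - 4)*(y^2 + y - 6) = (y - 4)*(y - 2)*(y + 3)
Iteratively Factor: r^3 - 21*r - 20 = (r - 5)*(r^2 + 5*r + 4) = (r - 5)*(r + 1)*(r + 4)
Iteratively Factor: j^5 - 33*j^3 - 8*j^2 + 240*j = (j)*(j^4 - 33*j^2 - 8*j + 240) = j*(j - 5)*(j^3 + 5*j^2 - 8*j - 48) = j*(j - 5)*(j + 4)*(j^2 + j - 12) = j*(j - 5)*(j + 4)^2*(j - 3)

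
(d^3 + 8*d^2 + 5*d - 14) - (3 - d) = d^3 + 8*d^2 + 6*d - 17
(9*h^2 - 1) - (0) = 9*h^2 - 1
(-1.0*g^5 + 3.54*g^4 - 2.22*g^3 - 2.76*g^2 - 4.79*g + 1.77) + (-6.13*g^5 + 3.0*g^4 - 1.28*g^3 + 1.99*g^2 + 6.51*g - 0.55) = -7.13*g^5 + 6.54*g^4 - 3.5*g^3 - 0.77*g^2 + 1.72*g + 1.22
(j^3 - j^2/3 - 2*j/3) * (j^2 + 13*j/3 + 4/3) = j^5 + 4*j^4 - 7*j^3/9 - 10*j^2/3 - 8*j/9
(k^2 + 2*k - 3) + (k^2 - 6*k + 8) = 2*k^2 - 4*k + 5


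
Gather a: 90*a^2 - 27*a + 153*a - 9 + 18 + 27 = 90*a^2 + 126*a + 36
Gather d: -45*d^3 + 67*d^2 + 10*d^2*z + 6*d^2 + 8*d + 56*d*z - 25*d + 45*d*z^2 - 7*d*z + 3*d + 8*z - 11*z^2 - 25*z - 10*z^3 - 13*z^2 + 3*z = -45*d^3 + d^2*(10*z + 73) + d*(45*z^2 + 49*z - 14) - 10*z^3 - 24*z^2 - 14*z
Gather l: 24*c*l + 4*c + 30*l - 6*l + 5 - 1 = 4*c + l*(24*c + 24) + 4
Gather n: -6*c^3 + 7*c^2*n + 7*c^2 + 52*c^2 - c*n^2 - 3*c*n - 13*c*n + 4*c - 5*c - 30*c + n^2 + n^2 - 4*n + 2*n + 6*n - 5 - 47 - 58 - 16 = -6*c^3 + 59*c^2 - 31*c + n^2*(2 - c) + n*(7*c^2 - 16*c + 4) - 126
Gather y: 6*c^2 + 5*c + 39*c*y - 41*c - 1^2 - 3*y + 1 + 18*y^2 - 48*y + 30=6*c^2 - 36*c + 18*y^2 + y*(39*c - 51) + 30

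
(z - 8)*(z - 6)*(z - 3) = z^3 - 17*z^2 + 90*z - 144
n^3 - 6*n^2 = n^2*(n - 6)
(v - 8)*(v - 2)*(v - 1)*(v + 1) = v^4 - 10*v^3 + 15*v^2 + 10*v - 16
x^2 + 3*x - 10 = (x - 2)*(x + 5)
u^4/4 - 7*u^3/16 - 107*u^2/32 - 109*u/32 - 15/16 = (u/4 + 1/2)*(u - 5)*(u + 1/2)*(u + 3/4)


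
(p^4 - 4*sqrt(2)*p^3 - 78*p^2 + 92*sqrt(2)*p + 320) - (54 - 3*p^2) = p^4 - 4*sqrt(2)*p^3 - 75*p^2 + 92*sqrt(2)*p + 266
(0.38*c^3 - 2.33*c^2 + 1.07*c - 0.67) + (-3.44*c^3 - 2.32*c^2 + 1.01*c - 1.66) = -3.06*c^3 - 4.65*c^2 + 2.08*c - 2.33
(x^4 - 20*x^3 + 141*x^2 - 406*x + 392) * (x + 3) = x^5 - 17*x^4 + 81*x^3 + 17*x^2 - 826*x + 1176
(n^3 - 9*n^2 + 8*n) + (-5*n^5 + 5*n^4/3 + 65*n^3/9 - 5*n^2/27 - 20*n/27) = -5*n^5 + 5*n^4/3 + 74*n^3/9 - 248*n^2/27 + 196*n/27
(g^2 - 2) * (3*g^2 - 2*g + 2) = 3*g^4 - 2*g^3 - 4*g^2 + 4*g - 4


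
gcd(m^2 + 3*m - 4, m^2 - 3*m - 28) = m + 4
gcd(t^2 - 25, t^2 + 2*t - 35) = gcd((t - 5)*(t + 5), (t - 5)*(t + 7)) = t - 5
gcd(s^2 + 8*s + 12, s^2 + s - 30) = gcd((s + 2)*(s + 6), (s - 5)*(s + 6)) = s + 6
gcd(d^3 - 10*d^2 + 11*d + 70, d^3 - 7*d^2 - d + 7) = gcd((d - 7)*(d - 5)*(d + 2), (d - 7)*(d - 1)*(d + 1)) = d - 7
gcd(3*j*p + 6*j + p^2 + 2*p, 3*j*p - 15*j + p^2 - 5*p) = 3*j + p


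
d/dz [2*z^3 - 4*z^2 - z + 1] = 6*z^2 - 8*z - 1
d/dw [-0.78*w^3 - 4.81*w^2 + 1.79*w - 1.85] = -2.34*w^2 - 9.62*w + 1.79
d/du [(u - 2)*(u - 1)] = 2*u - 3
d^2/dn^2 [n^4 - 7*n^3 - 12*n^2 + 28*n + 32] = 12*n^2 - 42*n - 24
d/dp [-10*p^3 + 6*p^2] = 6*p*(2 - 5*p)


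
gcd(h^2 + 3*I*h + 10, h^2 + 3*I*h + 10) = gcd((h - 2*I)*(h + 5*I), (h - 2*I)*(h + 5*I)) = h^2 + 3*I*h + 10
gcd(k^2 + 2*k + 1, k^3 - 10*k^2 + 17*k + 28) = k + 1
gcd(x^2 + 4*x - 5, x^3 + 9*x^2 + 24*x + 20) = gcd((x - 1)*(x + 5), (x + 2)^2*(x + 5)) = x + 5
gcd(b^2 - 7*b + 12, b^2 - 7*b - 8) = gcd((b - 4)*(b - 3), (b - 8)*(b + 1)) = 1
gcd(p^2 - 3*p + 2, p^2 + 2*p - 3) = p - 1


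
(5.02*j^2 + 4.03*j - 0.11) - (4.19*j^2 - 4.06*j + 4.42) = 0.829999999999999*j^2 + 8.09*j - 4.53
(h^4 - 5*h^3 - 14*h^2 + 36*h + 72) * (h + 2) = h^5 - 3*h^4 - 24*h^3 + 8*h^2 + 144*h + 144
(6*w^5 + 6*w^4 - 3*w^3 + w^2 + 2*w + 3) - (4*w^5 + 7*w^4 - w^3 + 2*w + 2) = 2*w^5 - w^4 - 2*w^3 + w^2 + 1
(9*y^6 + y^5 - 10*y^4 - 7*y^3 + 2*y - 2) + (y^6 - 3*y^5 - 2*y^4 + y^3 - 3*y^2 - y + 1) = 10*y^6 - 2*y^5 - 12*y^4 - 6*y^3 - 3*y^2 + y - 1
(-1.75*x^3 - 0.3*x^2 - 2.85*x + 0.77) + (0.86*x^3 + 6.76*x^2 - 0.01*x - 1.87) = -0.89*x^3 + 6.46*x^2 - 2.86*x - 1.1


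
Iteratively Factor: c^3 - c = (c)*(c^2 - 1) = c*(c + 1)*(c - 1)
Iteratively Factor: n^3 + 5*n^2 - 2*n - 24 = (n + 4)*(n^2 + n - 6) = (n + 3)*(n + 4)*(n - 2)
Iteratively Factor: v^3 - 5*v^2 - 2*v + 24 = (v + 2)*(v^2 - 7*v + 12) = (v - 4)*(v + 2)*(v - 3)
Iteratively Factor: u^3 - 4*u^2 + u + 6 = (u - 3)*(u^2 - u - 2) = (u - 3)*(u - 2)*(u + 1)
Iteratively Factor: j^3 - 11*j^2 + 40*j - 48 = (j - 3)*(j^2 - 8*j + 16) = (j - 4)*(j - 3)*(j - 4)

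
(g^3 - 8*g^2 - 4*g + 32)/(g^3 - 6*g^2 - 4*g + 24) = (g - 8)/(g - 6)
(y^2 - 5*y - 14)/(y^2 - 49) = (y + 2)/(y + 7)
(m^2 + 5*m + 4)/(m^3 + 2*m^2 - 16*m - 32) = (m + 1)/(m^2 - 2*m - 8)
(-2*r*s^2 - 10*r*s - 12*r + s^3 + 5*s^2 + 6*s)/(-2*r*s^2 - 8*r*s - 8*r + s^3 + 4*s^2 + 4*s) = (s + 3)/(s + 2)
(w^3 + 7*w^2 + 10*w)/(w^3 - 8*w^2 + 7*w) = (w^2 + 7*w + 10)/(w^2 - 8*w + 7)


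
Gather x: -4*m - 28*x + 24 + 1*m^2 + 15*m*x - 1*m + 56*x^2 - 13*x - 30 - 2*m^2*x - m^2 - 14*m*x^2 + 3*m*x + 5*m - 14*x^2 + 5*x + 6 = x^2*(42 - 14*m) + x*(-2*m^2 + 18*m - 36)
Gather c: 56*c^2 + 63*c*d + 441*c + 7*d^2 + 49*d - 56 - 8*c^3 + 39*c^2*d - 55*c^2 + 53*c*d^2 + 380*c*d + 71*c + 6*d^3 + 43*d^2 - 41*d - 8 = -8*c^3 + c^2*(39*d + 1) + c*(53*d^2 + 443*d + 512) + 6*d^3 + 50*d^2 + 8*d - 64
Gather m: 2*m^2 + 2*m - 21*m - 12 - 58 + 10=2*m^2 - 19*m - 60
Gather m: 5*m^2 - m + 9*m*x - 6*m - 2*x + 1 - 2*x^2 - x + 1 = 5*m^2 + m*(9*x - 7) - 2*x^2 - 3*x + 2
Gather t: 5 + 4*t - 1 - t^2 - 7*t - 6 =-t^2 - 3*t - 2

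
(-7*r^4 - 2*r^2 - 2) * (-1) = 7*r^4 + 2*r^2 + 2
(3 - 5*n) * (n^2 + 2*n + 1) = -5*n^3 - 7*n^2 + n + 3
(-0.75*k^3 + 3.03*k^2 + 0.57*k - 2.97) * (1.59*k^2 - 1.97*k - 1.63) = -1.1925*k^5 + 6.2952*k^4 - 3.8403*k^3 - 10.7841*k^2 + 4.9218*k + 4.8411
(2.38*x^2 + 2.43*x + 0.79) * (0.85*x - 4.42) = 2.023*x^3 - 8.4541*x^2 - 10.0691*x - 3.4918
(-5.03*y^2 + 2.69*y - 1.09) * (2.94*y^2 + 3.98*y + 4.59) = -14.7882*y^4 - 12.1108*y^3 - 15.5861*y^2 + 8.0089*y - 5.0031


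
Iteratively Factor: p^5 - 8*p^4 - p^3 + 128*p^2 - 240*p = (p + 4)*(p^4 - 12*p^3 + 47*p^2 - 60*p) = p*(p + 4)*(p^3 - 12*p^2 + 47*p - 60) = p*(p - 5)*(p + 4)*(p^2 - 7*p + 12) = p*(p - 5)*(p - 4)*(p + 4)*(p - 3)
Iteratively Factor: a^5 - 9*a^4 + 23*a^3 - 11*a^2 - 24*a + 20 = (a - 2)*(a^4 - 7*a^3 + 9*a^2 + 7*a - 10) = (a - 2)*(a + 1)*(a^3 - 8*a^2 + 17*a - 10) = (a - 2)^2*(a + 1)*(a^2 - 6*a + 5) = (a - 5)*(a - 2)^2*(a + 1)*(a - 1)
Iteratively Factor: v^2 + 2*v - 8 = (v - 2)*(v + 4)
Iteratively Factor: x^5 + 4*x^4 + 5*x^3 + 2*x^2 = (x + 1)*(x^4 + 3*x^3 + 2*x^2) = x*(x + 1)*(x^3 + 3*x^2 + 2*x) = x*(x + 1)*(x + 2)*(x^2 + x) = x*(x + 1)^2*(x + 2)*(x)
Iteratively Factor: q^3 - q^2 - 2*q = (q - 2)*(q^2 + q) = q*(q - 2)*(q + 1)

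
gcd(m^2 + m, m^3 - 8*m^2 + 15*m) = m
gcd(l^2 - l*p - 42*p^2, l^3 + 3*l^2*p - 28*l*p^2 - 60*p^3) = l + 6*p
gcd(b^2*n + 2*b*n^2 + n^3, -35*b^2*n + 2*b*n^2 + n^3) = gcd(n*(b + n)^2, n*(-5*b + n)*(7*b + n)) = n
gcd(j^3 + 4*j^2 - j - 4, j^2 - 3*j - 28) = j + 4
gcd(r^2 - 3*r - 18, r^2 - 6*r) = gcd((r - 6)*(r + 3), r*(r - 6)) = r - 6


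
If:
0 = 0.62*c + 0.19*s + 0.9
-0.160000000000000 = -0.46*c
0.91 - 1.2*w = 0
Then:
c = 0.35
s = -5.87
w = 0.76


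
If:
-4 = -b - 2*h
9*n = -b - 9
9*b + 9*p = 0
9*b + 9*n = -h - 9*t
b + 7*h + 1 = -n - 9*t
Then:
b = 27/13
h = 25/26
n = -16/13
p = -27/13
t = -223/234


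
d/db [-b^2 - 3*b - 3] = -2*b - 3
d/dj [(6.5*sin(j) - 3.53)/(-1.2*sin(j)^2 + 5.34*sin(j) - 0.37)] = (7.8*sin(j)^2 - 8.472*sin(j) + 16.4452)*cos(j)/(1.44*sin(j)^4 - 12.816*sin(j)^3 + 29.4036*sin(j)^2 - 3.9516*sin(j) + 0.1369)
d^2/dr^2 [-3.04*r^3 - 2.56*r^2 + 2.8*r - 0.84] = -18.24*r - 5.12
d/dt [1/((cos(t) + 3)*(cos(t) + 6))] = (2*cos(t) + 9)*sin(t)/((cos(t) + 3)^2*(cos(t) + 6)^2)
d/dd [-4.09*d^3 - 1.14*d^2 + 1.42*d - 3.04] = -12.27*d^2 - 2.28*d + 1.42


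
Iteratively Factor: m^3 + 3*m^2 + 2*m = (m + 1)*(m^2 + 2*m) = (m + 1)*(m + 2)*(m)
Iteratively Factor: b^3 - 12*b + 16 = (b - 2)*(b^2 + 2*b - 8) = (b - 2)^2*(b + 4)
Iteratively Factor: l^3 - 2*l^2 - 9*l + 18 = (l - 2)*(l^2 - 9) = (l - 3)*(l - 2)*(l + 3)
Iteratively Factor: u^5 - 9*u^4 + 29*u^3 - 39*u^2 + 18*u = (u - 3)*(u^4 - 6*u^3 + 11*u^2 - 6*u) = (u - 3)*(u - 1)*(u^3 - 5*u^2 + 6*u) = (u - 3)^2*(u - 1)*(u^2 - 2*u) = (u - 3)^2*(u - 2)*(u - 1)*(u)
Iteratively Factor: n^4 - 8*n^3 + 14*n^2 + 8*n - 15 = (n - 1)*(n^3 - 7*n^2 + 7*n + 15) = (n - 3)*(n - 1)*(n^2 - 4*n - 5) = (n - 5)*(n - 3)*(n - 1)*(n + 1)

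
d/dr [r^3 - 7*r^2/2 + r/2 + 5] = 3*r^2 - 7*r + 1/2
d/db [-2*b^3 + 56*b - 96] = 56 - 6*b^2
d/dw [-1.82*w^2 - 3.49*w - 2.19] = -3.64*w - 3.49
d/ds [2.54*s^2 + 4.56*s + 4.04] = 5.08*s + 4.56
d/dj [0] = 0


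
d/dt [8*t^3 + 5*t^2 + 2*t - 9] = 24*t^2 + 10*t + 2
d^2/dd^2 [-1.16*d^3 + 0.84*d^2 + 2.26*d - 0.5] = 1.68 - 6.96*d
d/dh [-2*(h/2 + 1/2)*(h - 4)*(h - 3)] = -3*h^2 + 12*h - 5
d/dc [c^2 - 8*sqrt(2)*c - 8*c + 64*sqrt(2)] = 2*c - 8*sqrt(2) - 8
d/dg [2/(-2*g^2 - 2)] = 2*g/(g^2 + 1)^2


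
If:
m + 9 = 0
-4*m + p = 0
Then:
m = -9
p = -36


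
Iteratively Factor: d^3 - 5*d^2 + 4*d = (d)*(d^2 - 5*d + 4) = d*(d - 4)*(d - 1)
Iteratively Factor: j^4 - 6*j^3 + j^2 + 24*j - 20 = (j - 1)*(j^3 - 5*j^2 - 4*j + 20) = (j - 5)*(j - 1)*(j^2 - 4) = (j - 5)*(j - 1)*(j + 2)*(j - 2)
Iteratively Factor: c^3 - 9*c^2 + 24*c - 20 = (c - 2)*(c^2 - 7*c + 10) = (c - 2)^2*(c - 5)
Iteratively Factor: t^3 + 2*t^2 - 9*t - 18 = (t + 3)*(t^2 - t - 6) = (t + 2)*(t + 3)*(t - 3)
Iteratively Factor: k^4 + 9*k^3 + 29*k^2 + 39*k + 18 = (k + 3)*(k^3 + 6*k^2 + 11*k + 6) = (k + 3)^2*(k^2 + 3*k + 2) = (k + 1)*(k + 3)^2*(k + 2)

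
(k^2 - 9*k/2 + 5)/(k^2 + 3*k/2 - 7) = (2*k - 5)/(2*k + 7)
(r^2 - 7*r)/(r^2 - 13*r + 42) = r/(r - 6)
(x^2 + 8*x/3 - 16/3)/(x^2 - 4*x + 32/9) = 3*(x + 4)/(3*x - 8)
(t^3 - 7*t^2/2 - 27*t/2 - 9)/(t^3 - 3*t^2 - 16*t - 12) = (t + 3/2)/(t + 2)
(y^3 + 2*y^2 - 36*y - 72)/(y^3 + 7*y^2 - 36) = (y^2 - 4*y - 12)/(y^2 + y - 6)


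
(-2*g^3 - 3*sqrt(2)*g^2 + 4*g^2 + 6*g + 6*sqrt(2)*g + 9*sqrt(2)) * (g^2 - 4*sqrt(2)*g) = -2*g^5 + 4*g^4 + 5*sqrt(2)*g^4 - 10*sqrt(2)*g^3 + 30*g^3 - 48*g^2 - 15*sqrt(2)*g^2 - 72*g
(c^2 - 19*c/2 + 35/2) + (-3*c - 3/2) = c^2 - 25*c/2 + 16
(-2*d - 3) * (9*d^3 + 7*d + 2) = -18*d^4 - 27*d^3 - 14*d^2 - 25*d - 6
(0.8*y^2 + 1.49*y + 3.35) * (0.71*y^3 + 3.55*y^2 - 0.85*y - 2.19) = 0.568*y^5 + 3.8979*y^4 + 6.988*y^3 + 8.874*y^2 - 6.1106*y - 7.3365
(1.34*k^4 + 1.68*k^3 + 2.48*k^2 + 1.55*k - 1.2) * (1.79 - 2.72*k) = -3.6448*k^5 - 2.171*k^4 - 3.7384*k^3 + 0.2232*k^2 + 6.0385*k - 2.148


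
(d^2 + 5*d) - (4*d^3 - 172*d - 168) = -4*d^3 + d^2 + 177*d + 168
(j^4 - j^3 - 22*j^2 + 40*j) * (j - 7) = j^5 - 8*j^4 - 15*j^3 + 194*j^2 - 280*j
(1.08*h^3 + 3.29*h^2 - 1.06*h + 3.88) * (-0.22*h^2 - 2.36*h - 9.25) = -0.2376*h^5 - 3.2726*h^4 - 17.5212*h^3 - 28.7845*h^2 + 0.648200000000001*h - 35.89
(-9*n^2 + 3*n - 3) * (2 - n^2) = 9*n^4 - 3*n^3 - 15*n^2 + 6*n - 6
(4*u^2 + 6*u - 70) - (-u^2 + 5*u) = 5*u^2 + u - 70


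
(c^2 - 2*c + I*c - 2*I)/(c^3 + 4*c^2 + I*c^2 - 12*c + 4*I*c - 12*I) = 1/(c + 6)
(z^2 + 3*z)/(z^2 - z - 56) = z*(z + 3)/(z^2 - z - 56)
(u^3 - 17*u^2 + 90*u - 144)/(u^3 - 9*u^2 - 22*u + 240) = (u - 3)/(u + 5)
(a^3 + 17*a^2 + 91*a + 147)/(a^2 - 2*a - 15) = (a^2 + 14*a + 49)/(a - 5)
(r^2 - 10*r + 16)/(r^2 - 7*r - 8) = (r - 2)/(r + 1)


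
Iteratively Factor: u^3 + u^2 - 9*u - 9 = (u - 3)*(u^2 + 4*u + 3) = (u - 3)*(u + 1)*(u + 3)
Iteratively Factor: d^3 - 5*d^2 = (d - 5)*(d^2) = d*(d - 5)*(d)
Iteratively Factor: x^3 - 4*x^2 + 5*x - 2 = (x - 1)*(x^2 - 3*x + 2) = (x - 2)*(x - 1)*(x - 1)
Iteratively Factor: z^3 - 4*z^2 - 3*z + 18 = (z + 2)*(z^2 - 6*z + 9) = (z - 3)*(z + 2)*(z - 3)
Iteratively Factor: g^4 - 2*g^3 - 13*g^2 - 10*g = (g + 2)*(g^3 - 4*g^2 - 5*g) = g*(g + 2)*(g^2 - 4*g - 5) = g*(g + 1)*(g + 2)*(g - 5)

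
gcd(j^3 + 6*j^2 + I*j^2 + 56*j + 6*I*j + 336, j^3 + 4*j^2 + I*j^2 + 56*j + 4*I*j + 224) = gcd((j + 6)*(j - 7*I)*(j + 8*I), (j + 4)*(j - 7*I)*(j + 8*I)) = j^2 + I*j + 56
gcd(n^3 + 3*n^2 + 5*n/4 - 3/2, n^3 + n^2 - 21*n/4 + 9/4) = n - 1/2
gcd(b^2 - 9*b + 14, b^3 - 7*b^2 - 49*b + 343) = b - 7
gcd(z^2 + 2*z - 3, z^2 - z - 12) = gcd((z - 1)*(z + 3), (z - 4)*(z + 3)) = z + 3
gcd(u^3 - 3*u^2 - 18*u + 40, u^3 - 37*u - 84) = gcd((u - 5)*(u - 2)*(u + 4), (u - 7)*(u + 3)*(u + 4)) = u + 4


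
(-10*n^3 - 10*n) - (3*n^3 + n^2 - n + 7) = -13*n^3 - n^2 - 9*n - 7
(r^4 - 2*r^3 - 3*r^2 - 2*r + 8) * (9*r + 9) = 9*r^5 - 9*r^4 - 45*r^3 - 45*r^2 + 54*r + 72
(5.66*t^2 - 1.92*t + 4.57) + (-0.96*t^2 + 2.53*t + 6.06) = 4.7*t^2 + 0.61*t + 10.63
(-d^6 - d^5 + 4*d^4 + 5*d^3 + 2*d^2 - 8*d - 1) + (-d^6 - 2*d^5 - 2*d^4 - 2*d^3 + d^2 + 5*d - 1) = -2*d^6 - 3*d^5 + 2*d^4 + 3*d^3 + 3*d^2 - 3*d - 2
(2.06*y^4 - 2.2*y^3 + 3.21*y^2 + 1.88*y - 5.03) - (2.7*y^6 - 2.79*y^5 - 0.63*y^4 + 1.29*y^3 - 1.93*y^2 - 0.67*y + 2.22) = -2.7*y^6 + 2.79*y^5 + 2.69*y^4 - 3.49*y^3 + 5.14*y^2 + 2.55*y - 7.25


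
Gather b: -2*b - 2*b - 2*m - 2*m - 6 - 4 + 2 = -4*b - 4*m - 8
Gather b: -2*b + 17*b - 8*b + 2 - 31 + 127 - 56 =7*b + 42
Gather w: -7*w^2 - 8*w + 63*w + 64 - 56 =-7*w^2 + 55*w + 8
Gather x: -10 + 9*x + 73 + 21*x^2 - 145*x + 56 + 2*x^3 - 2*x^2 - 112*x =2*x^3 + 19*x^2 - 248*x + 119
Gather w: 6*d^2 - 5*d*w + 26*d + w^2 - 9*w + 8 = 6*d^2 + 26*d + w^2 + w*(-5*d - 9) + 8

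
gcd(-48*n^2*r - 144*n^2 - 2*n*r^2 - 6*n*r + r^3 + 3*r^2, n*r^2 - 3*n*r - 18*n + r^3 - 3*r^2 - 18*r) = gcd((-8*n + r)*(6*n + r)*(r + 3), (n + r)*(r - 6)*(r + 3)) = r + 3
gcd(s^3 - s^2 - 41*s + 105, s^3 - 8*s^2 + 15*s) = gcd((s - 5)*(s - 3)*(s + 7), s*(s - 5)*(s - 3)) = s^2 - 8*s + 15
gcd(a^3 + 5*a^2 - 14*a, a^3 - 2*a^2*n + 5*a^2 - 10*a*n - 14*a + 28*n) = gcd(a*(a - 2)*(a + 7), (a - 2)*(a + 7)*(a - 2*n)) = a^2 + 5*a - 14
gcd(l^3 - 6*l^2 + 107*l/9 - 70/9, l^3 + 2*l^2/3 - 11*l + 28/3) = l - 7/3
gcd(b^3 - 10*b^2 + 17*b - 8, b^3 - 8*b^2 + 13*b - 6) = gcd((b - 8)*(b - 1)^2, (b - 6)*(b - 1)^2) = b^2 - 2*b + 1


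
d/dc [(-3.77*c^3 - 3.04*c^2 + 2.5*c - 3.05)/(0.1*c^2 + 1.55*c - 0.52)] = (-0.377*c^4 - 11.687*c^3 + 0.9192*c^2 + 3.7716*c + 3.4275)/(0.01*c^4 + 0.31*c^3 + 2.2985*c^2 - 1.612*c + 0.2704)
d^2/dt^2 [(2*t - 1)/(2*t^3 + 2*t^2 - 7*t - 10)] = 2*(24*t^5 + 4*t^3 + 270*t^2 + 102*t - 209)/(8*t^9 + 24*t^8 - 60*t^7 - 280*t^6 - 30*t^5 + 1014*t^4 + 1097*t^3 - 870*t^2 - 2100*t - 1000)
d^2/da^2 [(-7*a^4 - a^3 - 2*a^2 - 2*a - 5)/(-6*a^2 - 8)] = (63*a^6 + 252*a^4 + 6*a^3 + 735*a^2 - 24*a - 28)/(27*a^6 + 108*a^4 + 144*a^2 + 64)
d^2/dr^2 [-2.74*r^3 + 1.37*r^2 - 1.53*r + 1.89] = 2.74 - 16.44*r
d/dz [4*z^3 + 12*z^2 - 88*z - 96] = 12*z^2 + 24*z - 88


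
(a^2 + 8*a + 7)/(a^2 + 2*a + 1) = (a + 7)/(a + 1)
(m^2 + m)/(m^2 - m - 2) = m/(m - 2)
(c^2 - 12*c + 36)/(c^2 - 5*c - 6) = (c - 6)/(c + 1)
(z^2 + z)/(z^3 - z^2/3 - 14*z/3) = 3*(z + 1)/(3*z^2 - z - 14)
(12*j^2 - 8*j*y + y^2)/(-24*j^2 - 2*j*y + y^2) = (-2*j + y)/(4*j + y)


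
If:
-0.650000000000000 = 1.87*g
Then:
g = -0.35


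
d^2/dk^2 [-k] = 0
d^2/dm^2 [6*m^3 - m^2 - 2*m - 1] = 36*m - 2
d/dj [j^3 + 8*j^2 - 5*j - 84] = 3*j^2 + 16*j - 5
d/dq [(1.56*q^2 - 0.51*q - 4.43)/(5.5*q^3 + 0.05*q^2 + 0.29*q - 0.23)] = (-8.58*q^4 + 5.61*q^3 + 73.5729*q^2 - 0.2746*q + 1.402)/(30.25*q^6 + 0.55*q^5 + 3.1925*q^4 - 2.501*q^3 + 0.0611*q^2 - 0.1334*q + 0.0529)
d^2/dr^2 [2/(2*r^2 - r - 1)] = 4*(4*r^2 - 2*r - (4*r - 1)^2 - 2)/(-2*r^2 + r + 1)^3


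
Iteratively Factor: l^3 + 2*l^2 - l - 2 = (l + 2)*(l^2 - 1) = (l - 1)*(l + 2)*(l + 1)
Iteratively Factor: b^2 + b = (b)*(b + 1)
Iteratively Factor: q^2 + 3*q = (q + 3)*(q)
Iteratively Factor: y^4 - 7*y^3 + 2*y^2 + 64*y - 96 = (y + 3)*(y^3 - 10*y^2 + 32*y - 32) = (y - 4)*(y + 3)*(y^2 - 6*y + 8) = (y - 4)^2*(y + 3)*(y - 2)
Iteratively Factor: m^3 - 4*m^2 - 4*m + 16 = (m - 2)*(m^2 - 2*m - 8) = (m - 4)*(m - 2)*(m + 2)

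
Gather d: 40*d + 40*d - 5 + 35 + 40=80*d + 70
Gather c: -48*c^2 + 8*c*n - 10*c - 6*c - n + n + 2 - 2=-48*c^2 + c*(8*n - 16)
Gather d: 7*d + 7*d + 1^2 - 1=14*d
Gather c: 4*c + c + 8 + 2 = 5*c + 10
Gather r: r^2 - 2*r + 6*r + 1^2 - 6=r^2 + 4*r - 5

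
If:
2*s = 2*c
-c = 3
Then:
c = -3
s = -3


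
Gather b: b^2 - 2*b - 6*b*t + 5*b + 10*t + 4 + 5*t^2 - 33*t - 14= b^2 + b*(3 - 6*t) + 5*t^2 - 23*t - 10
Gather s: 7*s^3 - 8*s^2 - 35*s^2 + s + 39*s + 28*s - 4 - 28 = 7*s^3 - 43*s^2 + 68*s - 32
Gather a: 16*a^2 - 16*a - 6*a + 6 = 16*a^2 - 22*a + 6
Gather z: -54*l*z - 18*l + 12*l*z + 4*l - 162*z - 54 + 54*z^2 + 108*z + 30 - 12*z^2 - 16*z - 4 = -14*l + 42*z^2 + z*(-42*l - 70) - 28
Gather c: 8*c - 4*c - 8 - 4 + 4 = 4*c - 8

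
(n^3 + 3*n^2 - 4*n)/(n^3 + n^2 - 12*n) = (n - 1)/(n - 3)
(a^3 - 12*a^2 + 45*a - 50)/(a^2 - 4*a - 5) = (a^2 - 7*a + 10)/(a + 1)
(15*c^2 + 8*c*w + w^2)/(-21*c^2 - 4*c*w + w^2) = (5*c + w)/(-7*c + w)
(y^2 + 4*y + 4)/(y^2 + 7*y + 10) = (y + 2)/(y + 5)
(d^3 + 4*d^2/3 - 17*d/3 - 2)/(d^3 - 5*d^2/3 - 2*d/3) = (d + 3)/d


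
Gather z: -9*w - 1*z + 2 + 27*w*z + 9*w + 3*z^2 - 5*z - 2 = 3*z^2 + z*(27*w - 6)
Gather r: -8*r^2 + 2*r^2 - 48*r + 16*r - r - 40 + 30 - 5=-6*r^2 - 33*r - 15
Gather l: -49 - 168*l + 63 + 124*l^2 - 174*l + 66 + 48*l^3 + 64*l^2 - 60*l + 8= 48*l^3 + 188*l^2 - 402*l + 88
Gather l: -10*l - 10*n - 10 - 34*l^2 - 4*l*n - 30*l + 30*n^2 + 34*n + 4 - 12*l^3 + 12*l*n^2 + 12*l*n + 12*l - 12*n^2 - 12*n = -12*l^3 - 34*l^2 + l*(12*n^2 + 8*n - 28) + 18*n^2 + 12*n - 6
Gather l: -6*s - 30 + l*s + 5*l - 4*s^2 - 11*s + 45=l*(s + 5) - 4*s^2 - 17*s + 15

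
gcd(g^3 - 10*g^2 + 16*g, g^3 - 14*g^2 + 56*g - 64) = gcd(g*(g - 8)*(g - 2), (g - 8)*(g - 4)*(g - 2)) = g^2 - 10*g + 16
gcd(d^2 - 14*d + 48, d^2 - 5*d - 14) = 1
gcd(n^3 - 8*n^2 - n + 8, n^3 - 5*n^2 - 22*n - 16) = n^2 - 7*n - 8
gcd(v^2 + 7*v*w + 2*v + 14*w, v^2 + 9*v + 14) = v + 2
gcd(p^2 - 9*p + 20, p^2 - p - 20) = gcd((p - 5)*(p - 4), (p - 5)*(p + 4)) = p - 5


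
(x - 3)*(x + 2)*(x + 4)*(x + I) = x^4 + 3*x^3 + I*x^3 - 10*x^2 + 3*I*x^2 - 24*x - 10*I*x - 24*I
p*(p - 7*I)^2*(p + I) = p^4 - 13*I*p^3 - 35*p^2 - 49*I*p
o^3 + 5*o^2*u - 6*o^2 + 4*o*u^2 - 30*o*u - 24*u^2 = (o - 6)*(o + u)*(o + 4*u)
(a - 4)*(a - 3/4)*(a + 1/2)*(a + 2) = a^4 - 9*a^3/4 - 63*a^2/8 + 11*a/4 + 3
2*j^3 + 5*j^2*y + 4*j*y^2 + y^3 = (j + y)^2*(2*j + y)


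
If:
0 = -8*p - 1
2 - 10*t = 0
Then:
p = -1/8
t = 1/5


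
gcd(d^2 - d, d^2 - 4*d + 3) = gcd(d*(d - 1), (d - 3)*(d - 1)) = d - 1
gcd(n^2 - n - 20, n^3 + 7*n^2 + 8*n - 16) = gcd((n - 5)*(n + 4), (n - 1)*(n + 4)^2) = n + 4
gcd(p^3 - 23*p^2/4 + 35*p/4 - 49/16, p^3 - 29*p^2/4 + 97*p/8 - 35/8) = p^2 - 9*p/4 + 7/8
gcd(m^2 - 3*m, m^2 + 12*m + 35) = 1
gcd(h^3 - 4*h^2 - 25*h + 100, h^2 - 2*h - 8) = h - 4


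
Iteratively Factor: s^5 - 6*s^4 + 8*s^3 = (s - 4)*(s^4 - 2*s^3) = (s - 4)*(s - 2)*(s^3) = s*(s - 4)*(s - 2)*(s^2) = s^2*(s - 4)*(s - 2)*(s)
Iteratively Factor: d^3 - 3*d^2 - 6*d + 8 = (d + 2)*(d^2 - 5*d + 4) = (d - 4)*(d + 2)*(d - 1)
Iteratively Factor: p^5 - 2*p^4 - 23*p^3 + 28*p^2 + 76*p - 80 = (p + 2)*(p^4 - 4*p^3 - 15*p^2 + 58*p - 40) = (p + 2)*(p + 4)*(p^3 - 8*p^2 + 17*p - 10) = (p - 2)*(p + 2)*(p + 4)*(p^2 - 6*p + 5) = (p - 2)*(p - 1)*(p + 2)*(p + 4)*(p - 5)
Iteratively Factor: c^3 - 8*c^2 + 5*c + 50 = (c + 2)*(c^2 - 10*c + 25) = (c - 5)*(c + 2)*(c - 5)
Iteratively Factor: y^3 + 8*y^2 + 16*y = (y)*(y^2 + 8*y + 16) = y*(y + 4)*(y + 4)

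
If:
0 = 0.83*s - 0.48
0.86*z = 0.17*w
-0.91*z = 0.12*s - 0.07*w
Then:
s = 0.58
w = -0.63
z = -0.12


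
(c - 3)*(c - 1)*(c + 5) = c^3 + c^2 - 17*c + 15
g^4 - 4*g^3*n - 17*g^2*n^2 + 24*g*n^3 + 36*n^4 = (g - 6*n)*(g - 2*n)*(g + n)*(g + 3*n)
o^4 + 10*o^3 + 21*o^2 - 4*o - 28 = (o - 1)*(o + 2)^2*(o + 7)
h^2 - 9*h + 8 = (h - 8)*(h - 1)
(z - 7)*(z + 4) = z^2 - 3*z - 28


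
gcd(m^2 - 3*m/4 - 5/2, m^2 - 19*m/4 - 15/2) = m + 5/4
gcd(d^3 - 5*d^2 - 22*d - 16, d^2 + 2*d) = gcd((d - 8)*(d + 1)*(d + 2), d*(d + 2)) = d + 2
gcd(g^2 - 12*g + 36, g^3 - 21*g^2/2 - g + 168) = g - 6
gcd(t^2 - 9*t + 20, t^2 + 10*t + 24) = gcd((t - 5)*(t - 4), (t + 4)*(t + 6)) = 1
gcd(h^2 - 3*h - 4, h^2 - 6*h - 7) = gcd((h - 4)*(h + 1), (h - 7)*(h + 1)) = h + 1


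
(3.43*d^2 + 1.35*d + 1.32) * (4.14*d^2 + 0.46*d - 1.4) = 14.2002*d^4 + 7.1668*d^3 + 1.2838*d^2 - 1.2828*d - 1.848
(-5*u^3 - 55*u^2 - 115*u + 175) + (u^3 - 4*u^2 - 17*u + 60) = -4*u^3 - 59*u^2 - 132*u + 235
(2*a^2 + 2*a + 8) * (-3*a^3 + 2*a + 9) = -6*a^5 - 6*a^4 - 20*a^3 + 22*a^2 + 34*a + 72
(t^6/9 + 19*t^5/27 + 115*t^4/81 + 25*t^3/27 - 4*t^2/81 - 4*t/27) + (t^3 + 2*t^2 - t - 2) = t^6/9 + 19*t^5/27 + 115*t^4/81 + 52*t^3/27 + 158*t^2/81 - 31*t/27 - 2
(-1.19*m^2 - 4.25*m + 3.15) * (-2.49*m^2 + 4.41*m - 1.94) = 2.9631*m^4 + 5.3346*m^3 - 24.2774*m^2 + 22.1365*m - 6.111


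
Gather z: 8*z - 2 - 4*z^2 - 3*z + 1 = -4*z^2 + 5*z - 1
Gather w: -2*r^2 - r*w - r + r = -2*r^2 - r*w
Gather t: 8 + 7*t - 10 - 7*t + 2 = 0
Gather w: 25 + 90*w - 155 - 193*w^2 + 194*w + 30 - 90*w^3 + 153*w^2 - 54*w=-90*w^3 - 40*w^2 + 230*w - 100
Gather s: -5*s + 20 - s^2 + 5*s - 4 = 16 - s^2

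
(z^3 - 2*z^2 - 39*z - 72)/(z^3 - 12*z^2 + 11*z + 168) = (z + 3)/(z - 7)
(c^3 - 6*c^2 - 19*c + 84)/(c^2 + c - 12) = c - 7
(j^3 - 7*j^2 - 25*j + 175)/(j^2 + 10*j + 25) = (j^2 - 12*j + 35)/(j + 5)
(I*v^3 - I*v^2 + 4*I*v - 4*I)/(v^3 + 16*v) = I*(v^3 - v^2 + 4*v - 4)/(v*(v^2 + 16))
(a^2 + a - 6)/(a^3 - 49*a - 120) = (a - 2)/(a^2 - 3*a - 40)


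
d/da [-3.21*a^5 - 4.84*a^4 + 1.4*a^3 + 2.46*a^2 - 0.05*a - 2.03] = -16.05*a^4 - 19.36*a^3 + 4.2*a^2 + 4.92*a - 0.05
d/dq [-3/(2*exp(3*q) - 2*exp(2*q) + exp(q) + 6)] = (18*exp(2*q) - 12*exp(q) + 3)*exp(q)/(2*exp(3*q) - 2*exp(2*q) + exp(q) + 6)^2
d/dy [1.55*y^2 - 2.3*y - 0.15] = 3.1*y - 2.3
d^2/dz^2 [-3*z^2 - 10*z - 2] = -6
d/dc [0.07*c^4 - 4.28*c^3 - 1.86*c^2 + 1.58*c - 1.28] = 0.28*c^3 - 12.84*c^2 - 3.72*c + 1.58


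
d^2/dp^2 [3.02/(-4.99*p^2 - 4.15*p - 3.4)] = (150.396604*p^2 + 125.07934*p - 3.02*(9.98*p + 4.15)*(19.96*p + 8.3) + 102.47464)/(4.99*p^2 + 4.15*p + 3.4)^3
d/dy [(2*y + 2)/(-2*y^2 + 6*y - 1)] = 2*(2*y^2 + 4*y - 7)/(4*y^4 - 24*y^3 + 40*y^2 - 12*y + 1)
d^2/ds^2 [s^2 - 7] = 2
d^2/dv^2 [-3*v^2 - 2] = -6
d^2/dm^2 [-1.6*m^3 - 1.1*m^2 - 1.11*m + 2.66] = -9.6*m - 2.2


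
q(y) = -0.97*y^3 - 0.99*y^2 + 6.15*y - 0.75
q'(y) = -2.91*y^2 - 1.98*y + 6.15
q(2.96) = -16.38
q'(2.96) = -25.21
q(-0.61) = -4.65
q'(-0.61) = 6.27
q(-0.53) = -4.14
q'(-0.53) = 6.38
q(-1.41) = -8.67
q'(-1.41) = 3.16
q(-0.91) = -6.44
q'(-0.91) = 5.54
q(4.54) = -84.00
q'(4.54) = -62.82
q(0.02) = -0.63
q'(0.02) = 6.11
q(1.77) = 1.66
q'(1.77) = -6.47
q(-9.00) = 570.84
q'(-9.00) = -211.74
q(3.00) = -17.40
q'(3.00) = -25.98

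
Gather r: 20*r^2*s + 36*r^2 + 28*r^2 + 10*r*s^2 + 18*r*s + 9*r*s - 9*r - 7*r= r^2*(20*s + 64) + r*(10*s^2 + 27*s - 16)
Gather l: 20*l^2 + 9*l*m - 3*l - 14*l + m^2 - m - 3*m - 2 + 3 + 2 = 20*l^2 + l*(9*m - 17) + m^2 - 4*m + 3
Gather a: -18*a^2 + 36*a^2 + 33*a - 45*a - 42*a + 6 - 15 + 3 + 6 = 18*a^2 - 54*a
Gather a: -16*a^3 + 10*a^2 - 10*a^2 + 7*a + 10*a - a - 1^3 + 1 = -16*a^3 + 16*a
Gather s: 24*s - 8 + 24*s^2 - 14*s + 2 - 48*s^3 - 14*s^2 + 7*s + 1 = -48*s^3 + 10*s^2 + 17*s - 5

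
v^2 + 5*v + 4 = (v + 1)*(v + 4)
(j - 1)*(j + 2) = j^2 + j - 2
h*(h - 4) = h^2 - 4*h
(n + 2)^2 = n^2 + 4*n + 4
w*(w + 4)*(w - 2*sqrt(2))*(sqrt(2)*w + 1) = sqrt(2)*w^4 - 3*w^3 + 4*sqrt(2)*w^3 - 12*w^2 - 2*sqrt(2)*w^2 - 8*sqrt(2)*w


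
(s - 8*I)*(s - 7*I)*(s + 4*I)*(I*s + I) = I*s^4 + 11*s^3 + I*s^3 + 11*s^2 + 4*I*s^2 + 224*s + 4*I*s + 224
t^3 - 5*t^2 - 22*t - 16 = (t - 8)*(t + 1)*(t + 2)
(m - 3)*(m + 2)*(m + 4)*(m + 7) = m^4 + 10*m^3 + 11*m^2 - 94*m - 168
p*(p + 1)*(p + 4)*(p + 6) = p^4 + 11*p^3 + 34*p^2 + 24*p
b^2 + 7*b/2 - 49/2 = (b - 7/2)*(b + 7)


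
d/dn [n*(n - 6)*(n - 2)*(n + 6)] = 4*n^3 - 6*n^2 - 72*n + 72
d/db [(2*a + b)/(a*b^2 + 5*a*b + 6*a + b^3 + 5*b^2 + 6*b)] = (a*b^2 + 5*a*b + 6*a + b^3 + 5*b^2 + 6*b - (2*a + b)*(2*a*b + 5*a + 3*b^2 + 10*b + 6))/(a*b^2 + 5*a*b + 6*a + b^3 + 5*b^2 + 6*b)^2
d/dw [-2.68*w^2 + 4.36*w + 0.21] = 4.36 - 5.36*w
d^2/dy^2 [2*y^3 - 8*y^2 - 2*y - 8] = 12*y - 16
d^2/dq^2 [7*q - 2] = 0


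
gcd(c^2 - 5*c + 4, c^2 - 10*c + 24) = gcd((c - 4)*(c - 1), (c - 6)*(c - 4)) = c - 4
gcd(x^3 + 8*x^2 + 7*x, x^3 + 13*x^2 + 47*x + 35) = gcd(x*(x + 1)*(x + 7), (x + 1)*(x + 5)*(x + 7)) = x^2 + 8*x + 7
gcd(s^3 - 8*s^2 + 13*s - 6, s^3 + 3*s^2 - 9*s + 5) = s^2 - 2*s + 1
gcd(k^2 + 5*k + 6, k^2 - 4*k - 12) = k + 2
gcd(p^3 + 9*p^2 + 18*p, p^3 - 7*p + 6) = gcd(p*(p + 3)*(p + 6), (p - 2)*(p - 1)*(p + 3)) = p + 3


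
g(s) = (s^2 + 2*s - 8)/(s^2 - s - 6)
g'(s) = (1 - 2*s)*(s^2 + 2*s - 8)/(s^2 - s - 6)^2 + (2*s + 2)/(s^2 - s - 6) = (-3*s^2 + 4*s - 20)/(s^4 - 2*s^3 - 11*s^2 + 12*s + 36)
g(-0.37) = 1.57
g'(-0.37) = -0.73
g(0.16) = 1.25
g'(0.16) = -0.52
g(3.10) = 15.31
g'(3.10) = -140.06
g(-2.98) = -0.87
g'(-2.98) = -1.71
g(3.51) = 4.04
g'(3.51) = -5.44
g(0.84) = 0.92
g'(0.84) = -0.50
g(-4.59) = 0.20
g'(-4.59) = -0.26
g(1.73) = 0.33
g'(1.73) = -0.98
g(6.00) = 1.67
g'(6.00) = -0.18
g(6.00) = 1.67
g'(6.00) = -0.18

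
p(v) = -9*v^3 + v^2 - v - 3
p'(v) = -27*v^2 + 2*v - 1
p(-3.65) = 451.62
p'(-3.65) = -368.01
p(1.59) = -38.24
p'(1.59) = -66.08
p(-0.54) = -0.75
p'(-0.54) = -9.95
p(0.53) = -4.59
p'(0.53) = -7.52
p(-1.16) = 13.55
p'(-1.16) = -39.65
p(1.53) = -34.42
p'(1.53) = -61.14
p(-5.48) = 1513.61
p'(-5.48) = -822.78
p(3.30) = -318.84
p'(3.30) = -288.43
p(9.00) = -6492.00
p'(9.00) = -2170.00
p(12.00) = -15423.00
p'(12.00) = -3865.00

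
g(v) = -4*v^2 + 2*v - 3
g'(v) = 2 - 8*v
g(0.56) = -3.13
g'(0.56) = -2.48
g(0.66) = -3.42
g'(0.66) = -3.28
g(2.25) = -18.75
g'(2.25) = -16.00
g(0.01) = -2.98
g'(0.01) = 1.92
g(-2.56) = -34.33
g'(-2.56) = 22.48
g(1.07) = -5.44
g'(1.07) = -6.56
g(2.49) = -22.82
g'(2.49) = -17.92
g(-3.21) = -50.64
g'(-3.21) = 27.68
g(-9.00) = -345.00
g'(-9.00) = 74.00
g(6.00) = -135.00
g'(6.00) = -46.00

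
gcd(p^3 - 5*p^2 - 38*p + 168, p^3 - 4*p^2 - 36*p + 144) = p^2 + 2*p - 24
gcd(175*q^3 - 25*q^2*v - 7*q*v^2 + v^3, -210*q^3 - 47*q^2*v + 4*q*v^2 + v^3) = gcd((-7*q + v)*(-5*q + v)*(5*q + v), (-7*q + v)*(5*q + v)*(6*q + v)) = 35*q^2 + 2*q*v - v^2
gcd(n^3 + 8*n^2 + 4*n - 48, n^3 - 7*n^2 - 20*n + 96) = n + 4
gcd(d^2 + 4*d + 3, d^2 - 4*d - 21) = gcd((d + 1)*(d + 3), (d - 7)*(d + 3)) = d + 3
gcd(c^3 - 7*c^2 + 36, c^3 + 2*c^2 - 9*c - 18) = c^2 - c - 6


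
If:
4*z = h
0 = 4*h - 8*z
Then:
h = 0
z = 0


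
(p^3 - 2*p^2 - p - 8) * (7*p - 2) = 7*p^4 - 16*p^3 - 3*p^2 - 54*p + 16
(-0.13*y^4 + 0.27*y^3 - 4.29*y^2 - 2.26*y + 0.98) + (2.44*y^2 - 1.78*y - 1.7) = -0.13*y^4 + 0.27*y^3 - 1.85*y^2 - 4.04*y - 0.72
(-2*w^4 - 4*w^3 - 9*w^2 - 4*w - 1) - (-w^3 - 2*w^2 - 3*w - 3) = -2*w^4 - 3*w^3 - 7*w^2 - w + 2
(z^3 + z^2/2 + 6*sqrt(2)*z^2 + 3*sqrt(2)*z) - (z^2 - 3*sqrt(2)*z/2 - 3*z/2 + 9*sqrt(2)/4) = z^3 - z^2/2 + 6*sqrt(2)*z^2 + 3*z/2 + 9*sqrt(2)*z/2 - 9*sqrt(2)/4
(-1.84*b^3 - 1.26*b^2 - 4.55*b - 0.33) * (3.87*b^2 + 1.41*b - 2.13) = -7.1208*b^5 - 7.4706*b^4 - 15.4659*b^3 - 5.0088*b^2 + 9.2262*b + 0.7029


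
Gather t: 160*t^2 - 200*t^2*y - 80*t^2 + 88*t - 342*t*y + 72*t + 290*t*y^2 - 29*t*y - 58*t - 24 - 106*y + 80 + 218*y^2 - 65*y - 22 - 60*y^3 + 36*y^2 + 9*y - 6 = t^2*(80 - 200*y) + t*(290*y^2 - 371*y + 102) - 60*y^3 + 254*y^2 - 162*y + 28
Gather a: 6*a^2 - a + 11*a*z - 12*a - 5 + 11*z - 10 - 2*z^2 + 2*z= 6*a^2 + a*(11*z - 13) - 2*z^2 + 13*z - 15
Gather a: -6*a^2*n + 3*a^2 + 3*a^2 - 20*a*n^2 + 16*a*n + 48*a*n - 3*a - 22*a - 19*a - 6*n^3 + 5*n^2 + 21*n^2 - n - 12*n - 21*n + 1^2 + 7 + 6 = a^2*(6 - 6*n) + a*(-20*n^2 + 64*n - 44) - 6*n^3 + 26*n^2 - 34*n + 14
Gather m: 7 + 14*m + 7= 14*m + 14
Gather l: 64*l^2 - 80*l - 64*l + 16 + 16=64*l^2 - 144*l + 32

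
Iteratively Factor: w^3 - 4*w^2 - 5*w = (w + 1)*(w^2 - 5*w) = w*(w + 1)*(w - 5)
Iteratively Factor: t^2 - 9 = (t + 3)*(t - 3)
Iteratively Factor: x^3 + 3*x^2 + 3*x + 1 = (x + 1)*(x^2 + 2*x + 1) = (x + 1)^2*(x + 1)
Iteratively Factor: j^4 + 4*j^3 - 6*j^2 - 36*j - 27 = (j - 3)*(j^3 + 7*j^2 + 15*j + 9) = (j - 3)*(j + 3)*(j^2 + 4*j + 3) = (j - 3)*(j + 1)*(j + 3)*(j + 3)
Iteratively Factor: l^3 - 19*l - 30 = (l + 3)*(l^2 - 3*l - 10) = (l + 2)*(l + 3)*(l - 5)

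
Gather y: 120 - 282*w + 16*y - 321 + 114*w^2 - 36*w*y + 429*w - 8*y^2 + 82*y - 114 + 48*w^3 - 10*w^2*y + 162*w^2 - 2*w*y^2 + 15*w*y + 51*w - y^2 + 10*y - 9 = 48*w^3 + 276*w^2 + 198*w + y^2*(-2*w - 9) + y*(-10*w^2 - 21*w + 108) - 324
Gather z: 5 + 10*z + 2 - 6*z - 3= 4*z + 4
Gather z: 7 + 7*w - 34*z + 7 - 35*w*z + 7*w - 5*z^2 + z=14*w - 5*z^2 + z*(-35*w - 33) + 14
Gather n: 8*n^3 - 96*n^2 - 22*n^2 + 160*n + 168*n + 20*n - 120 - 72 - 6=8*n^3 - 118*n^2 + 348*n - 198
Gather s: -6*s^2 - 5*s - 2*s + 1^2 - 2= -6*s^2 - 7*s - 1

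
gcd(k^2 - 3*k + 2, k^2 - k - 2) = k - 2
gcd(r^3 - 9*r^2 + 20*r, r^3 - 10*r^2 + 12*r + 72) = 1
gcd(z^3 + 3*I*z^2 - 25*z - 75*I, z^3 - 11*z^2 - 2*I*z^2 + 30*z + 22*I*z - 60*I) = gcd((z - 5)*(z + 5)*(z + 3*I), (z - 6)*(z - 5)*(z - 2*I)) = z - 5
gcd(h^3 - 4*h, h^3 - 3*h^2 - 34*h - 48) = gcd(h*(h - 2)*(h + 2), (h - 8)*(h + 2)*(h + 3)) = h + 2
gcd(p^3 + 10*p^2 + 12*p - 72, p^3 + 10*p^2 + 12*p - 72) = p^3 + 10*p^2 + 12*p - 72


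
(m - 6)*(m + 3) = m^2 - 3*m - 18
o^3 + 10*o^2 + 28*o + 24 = (o + 2)^2*(o + 6)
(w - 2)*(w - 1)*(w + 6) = w^3 + 3*w^2 - 16*w + 12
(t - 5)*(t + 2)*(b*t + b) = b*t^3 - 2*b*t^2 - 13*b*t - 10*b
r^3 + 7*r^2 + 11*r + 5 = (r + 1)^2*(r + 5)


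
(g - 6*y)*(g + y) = g^2 - 5*g*y - 6*y^2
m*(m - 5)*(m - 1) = m^3 - 6*m^2 + 5*m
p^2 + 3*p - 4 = (p - 1)*(p + 4)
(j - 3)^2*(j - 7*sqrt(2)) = j^3 - 7*sqrt(2)*j^2 - 6*j^2 + 9*j + 42*sqrt(2)*j - 63*sqrt(2)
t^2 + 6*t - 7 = (t - 1)*(t + 7)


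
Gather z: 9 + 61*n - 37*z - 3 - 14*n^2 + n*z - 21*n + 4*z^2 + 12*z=-14*n^2 + 40*n + 4*z^2 + z*(n - 25) + 6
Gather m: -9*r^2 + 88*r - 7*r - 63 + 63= -9*r^2 + 81*r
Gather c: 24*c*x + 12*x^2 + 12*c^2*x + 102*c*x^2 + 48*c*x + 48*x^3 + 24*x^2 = 12*c^2*x + c*(102*x^2 + 72*x) + 48*x^3 + 36*x^2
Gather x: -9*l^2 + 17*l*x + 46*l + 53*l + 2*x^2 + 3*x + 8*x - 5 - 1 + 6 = -9*l^2 + 99*l + 2*x^2 + x*(17*l + 11)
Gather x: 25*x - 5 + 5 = 25*x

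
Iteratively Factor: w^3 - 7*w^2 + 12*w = (w - 4)*(w^2 - 3*w) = (w - 4)*(w - 3)*(w)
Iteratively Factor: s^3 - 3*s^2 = (s)*(s^2 - 3*s) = s*(s - 3)*(s)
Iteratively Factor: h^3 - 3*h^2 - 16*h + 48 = (h - 4)*(h^2 + h - 12) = (h - 4)*(h - 3)*(h + 4)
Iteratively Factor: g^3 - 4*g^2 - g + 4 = (g - 1)*(g^2 - 3*g - 4) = (g - 4)*(g - 1)*(g + 1)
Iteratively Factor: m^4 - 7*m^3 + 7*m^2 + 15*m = (m)*(m^3 - 7*m^2 + 7*m + 15) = m*(m - 3)*(m^2 - 4*m - 5) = m*(m - 5)*(m - 3)*(m + 1)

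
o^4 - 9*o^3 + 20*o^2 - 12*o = o*(o - 6)*(o - 2)*(o - 1)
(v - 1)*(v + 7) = v^2 + 6*v - 7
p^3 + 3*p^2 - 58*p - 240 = (p - 8)*(p + 5)*(p + 6)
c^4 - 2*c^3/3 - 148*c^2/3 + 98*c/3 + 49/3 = (c - 7)*(c - 1)*(c + 1/3)*(c + 7)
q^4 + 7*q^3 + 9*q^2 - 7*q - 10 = (q - 1)*(q + 1)*(q + 2)*(q + 5)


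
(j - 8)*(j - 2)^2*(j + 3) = j^4 - 9*j^3 + 76*j - 96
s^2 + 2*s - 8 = (s - 2)*(s + 4)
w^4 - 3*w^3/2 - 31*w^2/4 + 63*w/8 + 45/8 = (w - 3)*(w - 3/2)*(w + 1/2)*(w + 5/2)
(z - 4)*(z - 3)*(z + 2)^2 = z^4 - 3*z^3 - 12*z^2 + 20*z + 48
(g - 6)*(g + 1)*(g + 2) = g^3 - 3*g^2 - 16*g - 12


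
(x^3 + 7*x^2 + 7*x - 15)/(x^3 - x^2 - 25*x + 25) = (x + 3)/(x - 5)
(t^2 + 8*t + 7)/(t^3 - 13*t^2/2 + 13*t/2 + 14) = 2*(t + 7)/(2*t^2 - 15*t + 28)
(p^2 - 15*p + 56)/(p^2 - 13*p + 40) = (p - 7)/(p - 5)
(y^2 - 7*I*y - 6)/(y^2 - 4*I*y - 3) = (y - 6*I)/(y - 3*I)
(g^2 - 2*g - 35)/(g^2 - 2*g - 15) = (-g^2 + 2*g + 35)/(-g^2 + 2*g + 15)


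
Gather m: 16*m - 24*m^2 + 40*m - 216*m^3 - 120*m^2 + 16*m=-216*m^3 - 144*m^2 + 72*m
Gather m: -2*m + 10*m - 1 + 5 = 8*m + 4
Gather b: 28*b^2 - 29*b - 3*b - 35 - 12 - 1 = 28*b^2 - 32*b - 48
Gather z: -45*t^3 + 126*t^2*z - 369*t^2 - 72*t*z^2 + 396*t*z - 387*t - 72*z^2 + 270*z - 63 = -45*t^3 - 369*t^2 - 387*t + z^2*(-72*t - 72) + z*(126*t^2 + 396*t + 270) - 63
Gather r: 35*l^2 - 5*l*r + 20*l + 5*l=35*l^2 - 5*l*r + 25*l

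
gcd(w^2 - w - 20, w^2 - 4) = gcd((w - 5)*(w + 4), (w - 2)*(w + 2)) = 1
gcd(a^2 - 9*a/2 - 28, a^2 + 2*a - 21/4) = a + 7/2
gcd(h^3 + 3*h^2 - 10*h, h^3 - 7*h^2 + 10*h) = h^2 - 2*h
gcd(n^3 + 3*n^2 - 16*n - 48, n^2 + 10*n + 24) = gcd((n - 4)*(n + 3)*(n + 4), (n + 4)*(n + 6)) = n + 4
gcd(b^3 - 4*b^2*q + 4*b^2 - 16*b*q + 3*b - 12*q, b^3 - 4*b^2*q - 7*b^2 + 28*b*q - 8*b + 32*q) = -b^2 + 4*b*q - b + 4*q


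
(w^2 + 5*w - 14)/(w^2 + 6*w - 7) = (w - 2)/(w - 1)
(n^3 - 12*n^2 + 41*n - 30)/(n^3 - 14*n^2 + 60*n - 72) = (n^2 - 6*n + 5)/(n^2 - 8*n + 12)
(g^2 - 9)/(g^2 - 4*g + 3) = (g + 3)/(g - 1)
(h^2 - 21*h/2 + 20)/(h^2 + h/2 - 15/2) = (h - 8)/(h + 3)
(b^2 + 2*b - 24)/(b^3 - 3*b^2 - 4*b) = (b + 6)/(b*(b + 1))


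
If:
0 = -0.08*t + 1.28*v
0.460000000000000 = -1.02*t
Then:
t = -0.45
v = -0.03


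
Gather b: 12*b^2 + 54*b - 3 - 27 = 12*b^2 + 54*b - 30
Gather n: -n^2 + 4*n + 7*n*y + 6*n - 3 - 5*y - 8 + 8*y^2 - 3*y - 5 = -n^2 + n*(7*y + 10) + 8*y^2 - 8*y - 16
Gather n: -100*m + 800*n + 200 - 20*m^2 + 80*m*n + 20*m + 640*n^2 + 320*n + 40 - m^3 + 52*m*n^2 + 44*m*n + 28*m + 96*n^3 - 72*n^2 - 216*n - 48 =-m^3 - 20*m^2 - 52*m + 96*n^3 + n^2*(52*m + 568) + n*(124*m + 904) + 192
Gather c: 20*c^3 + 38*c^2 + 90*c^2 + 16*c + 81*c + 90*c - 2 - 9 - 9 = 20*c^3 + 128*c^2 + 187*c - 20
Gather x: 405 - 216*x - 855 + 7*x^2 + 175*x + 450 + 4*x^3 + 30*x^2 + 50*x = 4*x^3 + 37*x^2 + 9*x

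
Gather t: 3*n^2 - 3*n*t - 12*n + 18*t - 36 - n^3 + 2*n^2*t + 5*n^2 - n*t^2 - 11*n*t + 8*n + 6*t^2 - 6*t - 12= -n^3 + 8*n^2 - 4*n + t^2*(6 - n) + t*(2*n^2 - 14*n + 12) - 48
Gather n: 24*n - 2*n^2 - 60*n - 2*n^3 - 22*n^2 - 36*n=-2*n^3 - 24*n^2 - 72*n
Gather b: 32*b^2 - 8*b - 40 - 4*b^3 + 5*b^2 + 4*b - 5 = -4*b^3 + 37*b^2 - 4*b - 45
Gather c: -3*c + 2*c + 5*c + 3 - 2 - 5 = 4*c - 4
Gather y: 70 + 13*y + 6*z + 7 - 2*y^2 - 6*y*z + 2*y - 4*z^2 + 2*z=-2*y^2 + y*(15 - 6*z) - 4*z^2 + 8*z + 77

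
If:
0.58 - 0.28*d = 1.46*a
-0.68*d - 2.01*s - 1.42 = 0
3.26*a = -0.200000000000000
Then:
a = -0.06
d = 2.39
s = -1.52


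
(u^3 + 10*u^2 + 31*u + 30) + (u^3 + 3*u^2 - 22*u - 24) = 2*u^3 + 13*u^2 + 9*u + 6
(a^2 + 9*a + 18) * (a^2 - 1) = a^4 + 9*a^3 + 17*a^2 - 9*a - 18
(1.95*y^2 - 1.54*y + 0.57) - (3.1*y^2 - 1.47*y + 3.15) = -1.15*y^2 - 0.0700000000000001*y - 2.58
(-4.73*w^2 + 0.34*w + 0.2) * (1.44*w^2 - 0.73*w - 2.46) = -6.8112*w^4 + 3.9425*w^3 + 11.6756*w^2 - 0.9824*w - 0.492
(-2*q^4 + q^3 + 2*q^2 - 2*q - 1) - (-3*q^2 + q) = -2*q^4 + q^3 + 5*q^2 - 3*q - 1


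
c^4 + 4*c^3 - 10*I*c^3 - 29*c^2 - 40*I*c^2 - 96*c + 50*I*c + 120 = (c - 1)*(c + 5)*(c - 6*I)*(c - 4*I)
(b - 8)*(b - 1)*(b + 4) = b^3 - 5*b^2 - 28*b + 32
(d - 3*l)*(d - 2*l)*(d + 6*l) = d^3 + d^2*l - 24*d*l^2 + 36*l^3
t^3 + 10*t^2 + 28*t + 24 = (t + 2)^2*(t + 6)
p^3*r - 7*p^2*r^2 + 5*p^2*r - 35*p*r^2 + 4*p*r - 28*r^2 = (p + 4)*(p - 7*r)*(p*r + r)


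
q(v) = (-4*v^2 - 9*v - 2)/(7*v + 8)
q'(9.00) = -0.58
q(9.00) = -5.73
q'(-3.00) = -0.70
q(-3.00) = 0.85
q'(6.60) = -0.58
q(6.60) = -4.35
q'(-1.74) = -1.80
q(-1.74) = -0.37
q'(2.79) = -0.60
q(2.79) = -2.12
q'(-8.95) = -0.58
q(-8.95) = 4.43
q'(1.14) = -0.66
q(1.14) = -1.09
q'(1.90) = -0.62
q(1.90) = -1.57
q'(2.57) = -0.60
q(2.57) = -1.98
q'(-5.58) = -0.59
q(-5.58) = 2.46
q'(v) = (-8*v - 9)/(7*v + 8) - 7*(-4*v^2 - 9*v - 2)/(7*v + 8)^2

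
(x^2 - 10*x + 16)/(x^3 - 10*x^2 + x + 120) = (x - 2)/(x^2 - 2*x - 15)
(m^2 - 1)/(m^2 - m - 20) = (1 - m^2)/(-m^2 + m + 20)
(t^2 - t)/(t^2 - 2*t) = (t - 1)/(t - 2)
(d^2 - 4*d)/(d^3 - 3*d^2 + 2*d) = (d - 4)/(d^2 - 3*d + 2)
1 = 1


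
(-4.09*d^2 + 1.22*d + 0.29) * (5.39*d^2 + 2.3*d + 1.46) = -22.0451*d^4 - 2.8312*d^3 - 1.6023*d^2 + 2.4482*d + 0.4234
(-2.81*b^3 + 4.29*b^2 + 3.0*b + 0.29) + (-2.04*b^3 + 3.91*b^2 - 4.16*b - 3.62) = -4.85*b^3 + 8.2*b^2 - 1.16*b - 3.33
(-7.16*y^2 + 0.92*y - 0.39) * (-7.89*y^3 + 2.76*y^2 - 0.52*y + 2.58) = 56.4924*y^5 - 27.0204*y^4 + 9.3395*y^3 - 20.0276*y^2 + 2.5764*y - 1.0062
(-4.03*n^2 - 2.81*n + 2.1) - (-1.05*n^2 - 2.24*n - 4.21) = -2.98*n^2 - 0.57*n + 6.31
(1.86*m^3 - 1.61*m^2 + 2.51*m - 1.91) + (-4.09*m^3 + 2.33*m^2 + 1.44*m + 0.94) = -2.23*m^3 + 0.72*m^2 + 3.95*m - 0.97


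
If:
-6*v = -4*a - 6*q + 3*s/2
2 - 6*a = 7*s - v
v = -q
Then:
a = 171*v/74 + 3/37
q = -v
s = 8/37 - 68*v/37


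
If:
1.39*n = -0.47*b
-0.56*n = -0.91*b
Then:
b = 0.00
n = 0.00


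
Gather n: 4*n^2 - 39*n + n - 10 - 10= 4*n^2 - 38*n - 20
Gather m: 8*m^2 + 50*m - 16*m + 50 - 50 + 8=8*m^2 + 34*m + 8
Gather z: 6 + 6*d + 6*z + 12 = 6*d + 6*z + 18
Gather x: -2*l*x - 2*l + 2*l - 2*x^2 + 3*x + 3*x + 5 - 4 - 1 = -2*x^2 + x*(6 - 2*l)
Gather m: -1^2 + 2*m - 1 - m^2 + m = -m^2 + 3*m - 2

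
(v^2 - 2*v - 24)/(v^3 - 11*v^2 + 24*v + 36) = (v + 4)/(v^2 - 5*v - 6)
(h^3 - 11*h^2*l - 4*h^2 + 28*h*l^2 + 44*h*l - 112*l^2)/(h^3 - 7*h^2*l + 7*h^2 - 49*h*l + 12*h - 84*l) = (h^2 - 4*h*l - 4*h + 16*l)/(h^2 + 7*h + 12)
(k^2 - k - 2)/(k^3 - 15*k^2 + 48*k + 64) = (k - 2)/(k^2 - 16*k + 64)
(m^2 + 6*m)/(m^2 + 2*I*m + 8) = m*(m + 6)/(m^2 + 2*I*m + 8)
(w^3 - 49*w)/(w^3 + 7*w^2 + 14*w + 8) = w*(w^2 - 49)/(w^3 + 7*w^2 + 14*w + 8)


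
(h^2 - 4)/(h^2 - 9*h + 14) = (h + 2)/(h - 7)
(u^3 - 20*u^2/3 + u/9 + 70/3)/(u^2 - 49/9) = (3*u^2 - 13*u - 30)/(3*u + 7)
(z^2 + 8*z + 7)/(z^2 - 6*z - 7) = (z + 7)/(z - 7)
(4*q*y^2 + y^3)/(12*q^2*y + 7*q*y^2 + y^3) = y/(3*q + y)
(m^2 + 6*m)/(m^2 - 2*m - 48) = m/(m - 8)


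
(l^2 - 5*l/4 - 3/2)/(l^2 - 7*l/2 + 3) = (4*l + 3)/(2*(2*l - 3))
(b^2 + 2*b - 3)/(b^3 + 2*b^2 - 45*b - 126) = (b - 1)/(b^2 - b - 42)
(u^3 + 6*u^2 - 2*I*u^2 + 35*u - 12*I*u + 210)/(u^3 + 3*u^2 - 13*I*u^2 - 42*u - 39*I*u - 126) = (u^2 + u*(6 + 5*I) + 30*I)/(u^2 + u*(3 - 6*I) - 18*I)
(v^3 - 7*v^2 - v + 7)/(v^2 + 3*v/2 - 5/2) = 2*(v^2 - 6*v - 7)/(2*v + 5)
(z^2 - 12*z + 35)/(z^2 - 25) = (z - 7)/(z + 5)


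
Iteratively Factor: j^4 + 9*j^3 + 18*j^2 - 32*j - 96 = (j + 3)*(j^3 + 6*j^2 - 32) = (j + 3)*(j + 4)*(j^2 + 2*j - 8) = (j + 3)*(j + 4)^2*(j - 2)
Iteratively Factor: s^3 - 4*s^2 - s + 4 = (s - 1)*(s^2 - 3*s - 4) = (s - 1)*(s + 1)*(s - 4)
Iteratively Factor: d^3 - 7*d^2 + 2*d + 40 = (d - 4)*(d^2 - 3*d - 10) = (d - 5)*(d - 4)*(d + 2)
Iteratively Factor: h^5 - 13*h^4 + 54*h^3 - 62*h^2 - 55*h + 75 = (h + 1)*(h^4 - 14*h^3 + 68*h^2 - 130*h + 75) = (h - 1)*(h + 1)*(h^3 - 13*h^2 + 55*h - 75) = (h - 5)*(h - 1)*(h + 1)*(h^2 - 8*h + 15) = (h - 5)^2*(h - 1)*(h + 1)*(h - 3)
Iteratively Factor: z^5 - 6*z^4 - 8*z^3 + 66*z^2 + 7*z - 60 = (z + 3)*(z^4 - 9*z^3 + 19*z^2 + 9*z - 20) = (z - 4)*(z + 3)*(z^3 - 5*z^2 - z + 5) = (z - 4)*(z - 1)*(z + 3)*(z^2 - 4*z - 5) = (z - 4)*(z - 1)*(z + 1)*(z + 3)*(z - 5)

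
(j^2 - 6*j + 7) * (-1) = -j^2 + 6*j - 7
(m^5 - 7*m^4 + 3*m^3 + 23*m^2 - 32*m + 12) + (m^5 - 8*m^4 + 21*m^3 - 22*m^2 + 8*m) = 2*m^5 - 15*m^4 + 24*m^3 + m^2 - 24*m + 12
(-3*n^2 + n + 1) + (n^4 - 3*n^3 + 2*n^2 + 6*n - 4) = n^4 - 3*n^3 - n^2 + 7*n - 3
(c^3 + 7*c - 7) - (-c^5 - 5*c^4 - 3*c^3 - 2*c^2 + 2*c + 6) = c^5 + 5*c^4 + 4*c^3 + 2*c^2 + 5*c - 13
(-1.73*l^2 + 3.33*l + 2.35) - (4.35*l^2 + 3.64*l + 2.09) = -6.08*l^2 - 0.31*l + 0.26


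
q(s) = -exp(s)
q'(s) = -exp(s)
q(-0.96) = -0.38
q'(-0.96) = -0.38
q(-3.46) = -0.03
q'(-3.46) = -0.03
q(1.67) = -5.31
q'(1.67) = -5.31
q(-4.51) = -0.01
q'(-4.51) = -0.01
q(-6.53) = -0.00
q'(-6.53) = -0.00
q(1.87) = -6.49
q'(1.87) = -6.49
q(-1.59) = -0.20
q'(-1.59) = -0.20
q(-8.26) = -0.00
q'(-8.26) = -0.00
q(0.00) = -1.00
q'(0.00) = -1.00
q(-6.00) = 0.00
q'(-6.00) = 0.00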